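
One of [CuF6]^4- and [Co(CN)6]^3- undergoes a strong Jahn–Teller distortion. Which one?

[CuF6]^4-: Ligand charges: each fluoride is −1. With an overall charge of −4 the copper centre must be in the +2 oxidation state. Copper is a group-11 element; Cu(II) is therefore d⁹. The t₂g⁶e_g³ configuration has an unevenly filled e_g set; the Jahn–Teller theorem predicts a tetragonal distortion (typically axial elongation) to lift the degeneracy.
[Co(CN)6]^3-: Ligand charges: each cyanide is −1. With an overall charge of −3 the cobalt centre must be in the +3 oxidation state. Co sits in group 9, so the d-electron count is 9 − 3 = 6. Co(III) has an exceptionally large octahedral splitting and is low-spin with essentially every ligand except fluoride. The d⁶ configuration leaves the e_g set evenly filled (or empty) — no strong Jahn–Teller driving force.

[CuF6]^4-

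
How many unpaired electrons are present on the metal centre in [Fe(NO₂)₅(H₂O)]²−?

Each nitro (N-bound nitrite) is −1; water is neutral; balancing the −2 overall charge requires Fe(III).
Fe sits in group 8, so the d-electron count is 8 − 3 = 5.
The spin state decides the count: Nitro (N-bound nitrite) is a strong-field ligand (high in the spectrochemical series) for a first-row metal, so the complex is low-spin.
An octahedral low-spin d⁵ ion is t₂g⁵e_g⁰, giving 1 unpaired electron.

1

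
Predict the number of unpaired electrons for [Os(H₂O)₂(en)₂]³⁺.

Summing ligand charges against the +3 overall charge gives an oxidation state of +3 for osmium.
Osmium is a group-8 element; Os(III) is therefore d⁵.
Counting donor atoms: 2×water (monodentate) → 2 donors; 2×ethylenediamine (bidentate) → 4 donors. Coordination number = 6.
The spin state decides the count: a 5d ion has a large Δₒ and is invariably low-spin.
An octahedral low-spin d⁵ ion is t₂g⁵e_g⁰, giving 1 unpaired electron.

1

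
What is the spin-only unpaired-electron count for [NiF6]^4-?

2 unpaired electrons

Each fluoride is −1; balancing the −4 overall charge requires Ni(II).
Ni sits in group 10, so the d-electron count is 10 − 2 = 8.
In an octahedral field the d⁸ configuration is t₂g⁶e_g² (only one arrangement possible), giving 2 unpaired electrons.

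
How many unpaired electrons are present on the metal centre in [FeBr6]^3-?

Ligand charges: each bromide is −1. With an overall charge of −3 the iron centre must be in the +3 oxidation state.
Iron is a group-8 element; Fe(III) is therefore d⁵.
The spin state decides the count: Bromide is a weak-field ligand for a first-row metal, so the complex is high-spin.
An octahedral high-spin d⁵ ion is t₂g³e_g², giving 5 unpaired electrons.

5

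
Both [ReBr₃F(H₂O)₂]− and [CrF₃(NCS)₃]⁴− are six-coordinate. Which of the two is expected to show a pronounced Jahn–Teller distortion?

[ReBr₃F(H₂O)₂]−: Each bromide is −1; each fluoride is −1; water is neutral; balancing the −1 overall charge requires Re(III). Rhenium is a group-7 element; Re(III) is therefore d⁴. A 5d ion has a large Δₒ and is invariably low-spin. The d⁴ configuration leaves the e_g set evenly filled (or empty) — no strong Jahn–Teller driving force.
[CrF₃(NCS)₃]⁴−: Summing ligand charges against the −4 overall charge gives an oxidation state of +2 for chromium. Chromium is a group-6 element; Cr(II) is therefore d⁴. Fluoride and isothiocyanate are weak-field ligands for a first-row metal, so the complex is high-spin. The t₂g³e_g¹ (high-spin) configuration has an unevenly filled e_g set; the Jahn–Teller theorem predicts a tetragonal distortion (typically axial elongation) to lift the degeneracy.

[CrF₃(NCS)₃]⁴−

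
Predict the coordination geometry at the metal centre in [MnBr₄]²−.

Each bromide is −1; balancing the −2 overall charge requires Mn(II).
Manganese is a group-7 element; Mn(II) is therefore d⁵.
With 4 monodentate ligands the coordination number is 4.
Bromide is a weak-field ligand.
A high-spin d⁵ ion has zero CFSE in either geometry, so four ligands adopt the sterically favoured tetrahedral geometry.

tetrahedral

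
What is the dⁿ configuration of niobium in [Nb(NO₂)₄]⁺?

Summing ligand charges against the +1 overall charge gives an oxidation state of +5 for niobium.
Niobium is a group-5 element; Nb(V) is therefore d⁰.

d⁰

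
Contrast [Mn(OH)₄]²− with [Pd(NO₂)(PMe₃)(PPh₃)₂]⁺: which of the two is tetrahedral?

[Mn(OH)₄]²−

For [Mn(OH)₄]²−: Ligand charges: each hydroxide is −1. With an overall charge of −2 the manganese centre must be in the +2 oxidation state. Manganese is a group-7 element; Mn(II) is therefore d⁵. A high-spin d⁵ ion has zero CFSE in either geometry, so four ligands adopt the sterically favoured tetrahedral geometry. → tetrahedral.
For [Pd(NO₂)(PMe₃)(PPh₃)₂]⁺: Summing ligand charges against the +1 overall charge gives an oxidation state of +2 for palladium. Pd sits in group 10, so the d-electron count is 10 − 2 = 8. A 4d d⁸ ion has a large crystal-field splitting; square planar leaves the high-energy d_{x²−y²} orbital empty and maximises CFSE. → square planar.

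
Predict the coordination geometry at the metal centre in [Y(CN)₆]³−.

octahedral

Summing ligand charges against the −3 overall charge gives an oxidation state of +3 for yttrium.
Y sits in group 3, so the d-electron count is 3 − 3 = 0.
Coordination number: 6.
Six donors around a single metal centre give an octahedral coordination sphere.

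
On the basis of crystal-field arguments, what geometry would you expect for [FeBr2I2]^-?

tetrahedral

Summing ligand charges against the −1 overall charge gives an oxidation state of +3 for iron.
Group 8 minus oxidation state 3 gives a d⁵ configuration.
Coordination number: 4.
Bromide and iodide are weak-field ligands.
A high-spin d⁵ ion has zero CFSE in either geometry, so four ligands adopt the sterically favoured tetrahedral geometry.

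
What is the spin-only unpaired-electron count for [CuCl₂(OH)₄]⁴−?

1

Each chloride is −1; each hydroxide is −1; balancing the −4 overall charge requires Cu(II).
Cu sits in group 11, so the d-electron count is 11 − 2 = 9.
In an octahedral field the d⁹ configuration is t₂g⁶e_g³ (only one arrangement possible), giving 1 unpaired electron.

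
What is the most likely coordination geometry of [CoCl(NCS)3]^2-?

tetrahedral

Ligand charges: each chloride is −1; each isothiocyanate is −1. With an overall charge of −2 the cobalt centre must be in the +2 oxidation state.
Group 9 minus oxidation state 2 gives a d⁷ configuration.
Coordination number: 4.
Chloride and isothiocyanate are weak-field ligands.
For a high-spin 3d d⁷ ion with weak-field ligands the small Δₜ gives little square-planar CFSE advantage, so four ligands adopt the sterically favoured tetrahedral geometry.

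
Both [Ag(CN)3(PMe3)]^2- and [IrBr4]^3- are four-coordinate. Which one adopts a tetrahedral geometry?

For [Ag(CN)3(PMe3)]^2-: Summing ligand charges against the −2 overall charge gives an oxidation state of +1 for silver. Silver is a group-11 element; Ag(I) is therefore d¹⁰. A d¹⁰ ion has no crystal-field stabilisation preference between square planar and tetrahedral, so four ligands adopt the sterically favoured tetrahedral geometry. → tetrahedral.
For [IrBr4]^3-: Ligand charges: each bromide is −1. With an overall charge of −3 the iridium centre must be in the +1 oxidation state. Ir sits in group 9, so the d-electron count is 9 − 1 = 8. A 5d d⁸ ion has a large crystal-field splitting; square planar leaves the high-energy d_{x²−y²} orbital empty and maximises CFSE. → square planar.

[Ag(CN)3(PMe3)]^2-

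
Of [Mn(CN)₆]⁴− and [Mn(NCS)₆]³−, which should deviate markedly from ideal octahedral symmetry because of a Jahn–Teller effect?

[Mn(NCS)₆]³−

[Mn(CN)₆]⁴−: Ligand charges: each cyanide is −1. With an overall charge of −4 the manganese centre must be in the +2 oxidation state. Manganese is a group-7 element; Mn(II) is therefore d⁵. Cyanide is a strong-field ligand (high in the spectrochemical series) for a first-row metal, so the complex is low-spin. The d⁵ configuration leaves the e_g set evenly filled (or empty) — no strong Jahn–Teller driving force.
[Mn(NCS)₆]³−: Summing ligand charges against the −3 overall charge gives an oxidation state of +3 for manganese. Mn sits in group 7, so the d-electron count is 7 − 3 = 4. Isothiocyanate is a weak-field ligand for a first-row metal, so the complex is high-spin. The t₂g³e_g¹ (high-spin) configuration has an unevenly filled e_g set; the Jahn–Teller theorem predicts a tetragonal distortion (typically axial elongation) to lift the degeneracy.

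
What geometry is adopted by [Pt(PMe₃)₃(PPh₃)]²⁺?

square planar

Ligand charges: trimethylphosphine is neutral; triphenylphosphine is neutral. With an overall charge of +2 the platinum centre must be in the +2 oxidation state.
Group 10 minus oxidation state 2 gives a d⁸ configuration.
Coordination number: 4.
A 5d d⁸ ion has a large crystal-field splitting; square planar leaves the high-energy d_{x²−y²} orbital empty and maximises CFSE.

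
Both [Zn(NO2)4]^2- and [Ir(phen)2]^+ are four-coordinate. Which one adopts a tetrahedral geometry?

For [Zn(NO2)4]^2-: Summing ligand charges against the −2 overall charge gives an oxidation state of +2 for zinc. Zn sits in group 12, so the d-electron count is 12 − 2 = 10. A d¹⁰ ion has no crystal-field stabilisation preference between square planar and tetrahedral, so four ligands adopt the sterically favoured tetrahedral geometry. → tetrahedral.
For [Ir(phen)2]^+: Ligand charges: 1,10-phenanthroline is neutral. With an overall charge of +1 the iridium centre must be in the +1 oxidation state. Ir sits in group 9, so the d-electron count is 9 − 1 = 8. A 5d d⁸ ion has a large crystal-field splitting; square planar leaves the high-energy d_{x²−y²} orbital empty and maximises CFSE. → square planar.

[Zn(NO2)4]^2-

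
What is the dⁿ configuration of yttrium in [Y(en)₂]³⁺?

Summing ligand charges against the +3 overall charge gives an oxidation state of +3 for yttrium.
Yttrium is a group-3 element; Y(III) is therefore d⁰.

d0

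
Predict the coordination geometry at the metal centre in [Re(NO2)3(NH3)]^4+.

Each nitro (N-bound nitrite) is −1; ammonia is neutral; balancing the +4 overall charge requires Re(VII).
Re sits in group 7, so the d-electron count is 7 − 7 = 0.
With 4 monodentate ligands the coordination number is 4.
A d⁰ ion has no crystal-field stabilisation preference between square planar and tetrahedral, so four ligands adopt the sterically favoured tetrahedral geometry.

tetrahedral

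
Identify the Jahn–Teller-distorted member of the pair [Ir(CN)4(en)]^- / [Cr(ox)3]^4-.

[Cr(ox)3]^4-

[Ir(CN)4(en)]^-: Ligand charges: each cyanide is −1; ethylenediamine is neutral. With an overall charge of −1 the iridium centre must be in the +3 oxidation state. Group 9 minus oxidation state 3 gives a d⁶ configuration. A 5d ion has a large Δₒ and is invariably low-spin. The d⁶ configuration leaves the e_g set evenly filled (or empty) — no strong Jahn–Teller driving force.
[Cr(ox)3]^4-: Summing ligand charges against the −4 overall charge gives an oxidation state of +2 for chromium. Group 6 minus oxidation state 2 gives a d⁴ configuration. Oxalate is a weak-field ligand for a first-row metal, so the complex is high-spin. The t₂g³e_g¹ (high-spin) configuration has an unevenly filled e_g set; the Jahn–Teller theorem predicts a tetragonal distortion (typically axial elongation) to lift the degeneracy.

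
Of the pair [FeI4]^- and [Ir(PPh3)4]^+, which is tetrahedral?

For [FeI4]^-: Summing ligand charges against the −1 overall charge gives an oxidation state of +3 for iron. Iron is a group-8 element; Fe(III) is therefore d⁵. A high-spin d⁵ ion has zero CFSE in either geometry, so four ligands adopt the sterically favoured tetrahedral geometry. → tetrahedral.
For [Ir(PPh3)4]^+: Triphenylphosphine is neutral; balancing the +1 overall charge requires Ir(I). Group 9 minus oxidation state 1 gives a d⁸ configuration. A 5d d⁸ ion has a large crystal-field splitting; square planar leaves the high-energy d_{x²−y²} orbital empty and maximises CFSE. → square planar.

[FeI4]^-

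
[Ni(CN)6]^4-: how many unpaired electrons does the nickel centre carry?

2 unpaired electrons

Each cyanide is −1; balancing the −4 overall charge requires Ni(II).
Nickel is a group-10 element; Ni(II) is therefore d⁸.
In an octahedral field the d⁸ configuration is t₂g⁶e_g² (only one arrangement possible), giving 2 unpaired electrons.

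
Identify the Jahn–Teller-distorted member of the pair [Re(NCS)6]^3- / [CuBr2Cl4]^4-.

[CuBr2Cl4]^4-

[Re(NCS)6]^3-: Ligand charges: each isothiocyanate is −1. With an overall charge of −3 the rhenium centre must be in the +3 oxidation state. Re sits in group 7, so the d-electron count is 7 − 3 = 4. A 5d ion has a large Δₒ and is invariably low-spin. The d⁴ configuration leaves the e_g set evenly filled (or empty) — no strong Jahn–Teller driving force.
[CuBr2Cl4]^4-: Summing ligand charges against the −4 overall charge gives an oxidation state of +2 for copper. Copper is a group-11 element; Cu(II) is therefore d⁹. The t₂g⁶e_g³ configuration has an unevenly filled e_g set; the Jahn–Teller theorem predicts a tetragonal distortion (typically axial elongation) to lift the degeneracy.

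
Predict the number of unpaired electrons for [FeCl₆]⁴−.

Each chloride is −1; balancing the −4 overall charge requires Fe(II).
Fe sits in group 8, so the d-electron count is 8 − 2 = 6.
The spin state decides the count: Chloride is a weak-field ligand for a first-row metal, so the complex is high-spin.
An octahedral high-spin d⁶ ion is t₂g⁴e_g², giving 4 unpaired electrons.

4 unpaired electrons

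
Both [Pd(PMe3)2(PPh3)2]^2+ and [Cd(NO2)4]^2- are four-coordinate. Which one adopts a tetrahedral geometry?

[Cd(NO2)4]^2-

For [Pd(PMe3)2(PPh3)2]^2+: Summing ligand charges against the +2 overall charge gives an oxidation state of +2 for palladium. Group 10 minus oxidation state 2 gives a d⁸ configuration. A 4d d⁸ ion has a large crystal-field splitting; square planar leaves the high-energy d_{x²−y²} orbital empty and maximises CFSE. → square planar.
For [Cd(NO2)4]^2-: Summing ligand charges against the −2 overall charge gives an oxidation state of +2 for cadmium. Cd sits in group 12, so the d-electron count is 12 − 2 = 10. A d¹⁰ ion has no crystal-field stabilisation preference between square planar and tetrahedral, so four ligands adopt the sterically favoured tetrahedral geometry. → tetrahedral.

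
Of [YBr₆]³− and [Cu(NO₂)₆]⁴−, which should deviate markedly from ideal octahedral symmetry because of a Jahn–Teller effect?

[Cu(NO₂)₆]⁴−

[YBr₆]³−: Summing ligand charges against the −3 overall charge gives an oxidation state of +3 for yttrium. Group 3 minus oxidation state 3 gives a d⁰ configuration. The d⁰ configuration leaves the e_g set evenly filled (or empty) — no strong Jahn–Teller driving force.
[Cu(NO₂)₆]⁴−: Ligand charges: each nitro (N-bound nitrite) is −1. With an overall charge of −4 the copper centre must be in the +2 oxidation state. Copper is a group-11 element; Cu(II) is therefore d⁹. The t₂g⁶e_g³ configuration has an unevenly filled e_g set; the Jahn–Teller theorem predicts a tetragonal distortion (typically axial elongation) to lift the degeneracy.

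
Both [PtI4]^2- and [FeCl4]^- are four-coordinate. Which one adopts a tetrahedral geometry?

For [PtI4]^2-: Each iodide is −1; balancing the −2 overall charge requires Pt(II). Pt sits in group 10, so the d-electron count is 10 − 2 = 8. A 5d d⁸ ion has a large crystal-field splitting; square planar leaves the high-energy d_{x²−y²} orbital empty and maximises CFSE. → square planar.
For [FeCl4]^-: Summing ligand charges against the −1 overall charge gives an oxidation state of +3 for iron. Iron is a group-8 element; Fe(III) is therefore d⁵. A high-spin d⁵ ion has zero CFSE in either geometry, so four ligands adopt the sterically favoured tetrahedral geometry. → tetrahedral.

[FeCl4]^-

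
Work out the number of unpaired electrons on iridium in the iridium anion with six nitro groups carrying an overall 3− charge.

0 unpaired electrons

Summing ligand charges against the −3 overall charge gives an oxidation state of +3 for iridium.
Group 9 minus oxidation state 3 gives a d⁶ configuration.
The spin state decides the count: a 5d ion has a large Δₒ and is invariably low-spin.
An octahedral low-spin d⁶ ion is t₂g⁶e_g⁰, giving 0 unpaired electrons.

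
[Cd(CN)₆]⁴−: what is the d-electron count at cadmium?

Summing ligand charges against the −4 overall charge gives an oxidation state of +2 for cadmium.
Cadmium is a group-12 element; Cd(II) is therefore d¹⁰.

d10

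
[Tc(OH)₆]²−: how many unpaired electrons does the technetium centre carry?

3 unpaired electrons

Each hydroxide is −1; balancing the −2 overall charge requires Tc(IV).
Group 7 minus oxidation state 4 gives a d³ configuration.
In an octahedral field the d³ configuration is t₂g³e_g⁰ (only one arrangement possible), giving 3 unpaired electrons.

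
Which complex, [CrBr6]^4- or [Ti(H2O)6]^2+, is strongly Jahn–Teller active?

[CrBr6]^4-

[CrBr6]^4-: Each bromide is −1; balancing the −4 overall charge requires Cr(II). Group 6 minus oxidation state 2 gives a d⁴ configuration. Bromide is a weak-field ligand for a first-row metal, so the complex is high-spin. The t₂g³e_g¹ (high-spin) configuration has an unevenly filled e_g set; the Jahn–Teller theorem predicts a tetragonal distortion (typically axial elongation) to lift the degeneracy.
[Ti(H2O)6]^2+: Water is neutral; balancing the +2 overall charge requires Ti(II). Ti sits in group 4, so the d-electron count is 4 − 2 = 2. The d² configuration leaves the e_g set evenly filled (or empty) — no strong Jahn–Teller driving force.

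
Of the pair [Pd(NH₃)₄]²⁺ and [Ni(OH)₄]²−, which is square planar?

For [Pd(NH₃)₄]²⁺: Ligand charges: ammonia is neutral. With an overall charge of +2 the palladium centre must be in the +2 oxidation state. Palladium is a group-10 element; Pd(II) is therefore d⁸. A 4d d⁸ ion has a large crystal-field splitting; square planar leaves the high-energy d_{x²−y²} orbital empty and maximises CFSE. → square planar.
For [Ni(OH)₄]²−: Summing ligand charges against the −2 overall charge gives an oxidation state of +2 for nickel. Ni sits in group 10, so the d-electron count is 10 − 2 = 8. Hydroxide is a weak-field ligand. With weak-field ligands the CFSE gain from square planar is small, so a 3d d⁸ ion takes the sterically preferred tetrahedral geometry. → tetrahedral.

[Pd(NH₃)₄]²⁺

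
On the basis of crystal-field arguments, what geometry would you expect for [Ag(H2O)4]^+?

Summing ligand charges against the +1 overall charge gives an oxidation state of +1 for silver.
Silver is a group-11 element; Ag(I) is therefore d¹⁰.
Coordination number: 4.
A d¹⁰ ion has no crystal-field stabilisation preference between square planar and tetrahedral, so four ligands adopt the sterically favoured tetrahedral geometry.

tetrahedral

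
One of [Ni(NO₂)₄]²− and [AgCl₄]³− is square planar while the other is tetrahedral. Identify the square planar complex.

[Ni(NO₂)₄]²−

For [Ni(NO₂)₄]²−: Summing ligand charges against the −2 overall charge gives an oxidation state of +2 for nickel. Ni sits in group 10, so the d-electron count is 10 − 2 = 8. Nitro (N-bound nitrite) is a strong-field ligand (high in the spectrochemical series). A 3d d⁸ ion with strong-field ligands gains enough CFSE to favour square planar over tetrahedral. → square planar.
For [AgCl₄]³−: Each chloride is −1; balancing the −3 overall charge requires Ag(I). Group 11 minus oxidation state 1 gives a d¹⁰ configuration. A d¹⁰ ion has no crystal-field stabilisation preference between square planar and tetrahedral, so four ligands adopt the sterically favoured tetrahedral geometry. → tetrahedral.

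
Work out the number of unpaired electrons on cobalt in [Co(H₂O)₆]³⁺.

0 unpaired electrons

Summing ligand charges against the +3 overall charge gives an oxidation state of +3 for cobalt.
Cobalt is a group-9 element; Co(III) is therefore d⁶.
The spin state decides the count: Co(III) has an exceptionally large octahedral splitting and is low-spin with essentially every ligand except fluoride.
An octahedral low-spin d⁶ ion is t₂g⁶e_g⁰, giving 0 unpaired electrons.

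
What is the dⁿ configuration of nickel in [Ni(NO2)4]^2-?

d⁸

Summing ligand charges against the −2 overall charge gives an oxidation state of +2 for nickel.
Group 10 minus oxidation state 2 gives a d⁸ configuration.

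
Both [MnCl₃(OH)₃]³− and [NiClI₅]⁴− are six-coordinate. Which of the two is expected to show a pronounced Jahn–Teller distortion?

[MnCl₃(OH)₃]³−: Ligand charges: each chloride is −1; each hydroxide is −1. With an overall charge of −3 the manganese centre must be in the +3 oxidation state. Group 7 minus oxidation state 3 gives a d⁴ configuration. Chloride and hydroxide are weak-field ligands for a first-row metal, so the complex is high-spin. The t₂g³e_g¹ (high-spin) configuration has an unevenly filled e_g set; the Jahn–Teller theorem predicts a tetragonal distortion (typically axial elongation) to lift the degeneracy.
[NiClI₅]⁴−: Each chloride is −1; each iodide is −1; balancing the −4 overall charge requires Ni(II). Nickel is a group-10 element; Ni(II) is therefore d⁸. The d⁸ configuration leaves the e_g set evenly filled (or empty) — no strong Jahn–Teller driving force.

[MnCl₃(OH)₃]³−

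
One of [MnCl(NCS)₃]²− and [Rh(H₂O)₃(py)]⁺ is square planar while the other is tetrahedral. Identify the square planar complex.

[Rh(H₂O)₃(py)]⁺

For [MnCl(NCS)₃]²−: Each chloride is −1; each isothiocyanate is −1; balancing the −2 overall charge requires Mn(II). Mn sits in group 7, so the d-electron count is 7 − 2 = 5. A high-spin d⁵ ion has zero CFSE in either geometry, so four ligands adopt the sterically favoured tetrahedral geometry. → tetrahedral.
For [Rh(H₂O)₃(py)]⁺: Ligand charges: water is neutral; pyridine is neutral. With an overall charge of +1 the rhodium centre must be in the +1 oxidation state. Rh sits in group 9, so the d-electron count is 9 − 1 = 8. A 4d d⁸ ion has a large crystal-field splitting; square planar leaves the high-energy d_{x²−y²} orbital empty and maximises CFSE. → square planar.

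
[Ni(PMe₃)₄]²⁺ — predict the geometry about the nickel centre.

Summing ligand charges against the +2 overall charge gives an oxidation state of +2 for nickel.
Ni sits in group 10, so the d-electron count is 10 − 2 = 8.
Coordination number: 4.
Trimethylphosphine is a strong-field ligand (high in the spectrochemical series).
A 3d d⁸ ion with strong-field ligands gains enough CFSE to favour square planar over tetrahedral.

square planar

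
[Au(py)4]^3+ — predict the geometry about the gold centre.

square planar

Summing ligand charges against the +3 overall charge gives an oxidation state of +3 for gold.
Group 11 minus oxidation state 3 gives a d⁸ configuration.
With 4 monodentate ligands the coordination number is 4.
A 5d d⁸ ion has a large crystal-field splitting; square planar leaves the high-energy d_{x²−y²} orbital empty and maximises CFSE.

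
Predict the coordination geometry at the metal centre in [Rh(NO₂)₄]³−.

Ligand charges: each nitro (N-bound nitrite) is −1. With an overall charge of −3 the rhodium centre must be in the +1 oxidation state.
Group 9 minus oxidation state 1 gives a d⁸ configuration.
With 4 monodentate ligands the coordination number is 4.
A 4d d⁸ ion has a large crystal-field splitting; square planar leaves the high-energy d_{x²−y²} orbital empty and maximises CFSE.

square planar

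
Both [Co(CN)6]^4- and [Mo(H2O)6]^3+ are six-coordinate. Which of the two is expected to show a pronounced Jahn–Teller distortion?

[Co(CN)6]^4-: Each cyanide is −1; balancing the −4 overall charge requires Co(II). Group 9 minus oxidation state 2 gives a d⁷ configuration. Cyanide is a strong-field ligand (high in the spectrochemical series) for a first-row metal, so the complex is low-spin. The t₂g⁶e_g¹ (low-spin) configuration has an unevenly filled e_g set; the Jahn–Teller theorem predicts a tetragonal distortion (typically axial elongation) to lift the degeneracy.
[Mo(H2O)6]^3+: Summing ligand charges against the +3 overall charge gives an oxidation state of +3 for molybdenum. Group 6 minus oxidation state 3 gives a d³ configuration. The d³ configuration leaves the e_g set evenly filled (or empty) — no strong Jahn–Teller driving force.

[Co(CN)6]^4-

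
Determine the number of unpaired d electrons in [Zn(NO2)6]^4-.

Each nitro (N-bound nitrite) is −1; balancing the −4 overall charge requires Zn(II).
Zinc is a group-12 element; Zn(II) is therefore d¹⁰.
In an octahedral field the d¹⁰ configuration is t₂g⁶e_g⁴, giving 0 unpaired electrons.

0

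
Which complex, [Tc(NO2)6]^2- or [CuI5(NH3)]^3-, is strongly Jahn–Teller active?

[CuI5(NH3)]^3-

[Tc(NO2)6]^2-: Ligand charges: each nitro (N-bound nitrite) is −1. With an overall charge of −2 the technetium centre must be in the +4 oxidation state. Technetium is a group-7 element; Tc(IV) is therefore d³. The d³ configuration leaves the e_g set evenly filled (or empty) — no strong Jahn–Teller driving force.
[CuI5(NH3)]^3-: Ligand charges: each iodide is −1; ammonia is neutral. With an overall charge of −3 the copper centre must be in the +2 oxidation state. Cu sits in group 11, so the d-electron count is 11 − 2 = 9. The t₂g⁶e_g³ configuration has an unevenly filled e_g set; the Jahn–Teller theorem predicts a tetragonal distortion (typically axial elongation) to lift the degeneracy.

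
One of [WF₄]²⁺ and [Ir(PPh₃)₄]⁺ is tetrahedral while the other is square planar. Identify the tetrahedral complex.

For [WF₄]²⁺: Each fluoride is −1; balancing the +2 overall charge requires W(VI). Group 6 minus oxidation state 6 gives a d⁰ configuration. A d⁰ ion has no crystal-field stabilisation preference between square planar and tetrahedral, so four ligands adopt the sterically favoured tetrahedral geometry. → tetrahedral.
For [Ir(PPh₃)₄]⁺: Summing ligand charges against the +1 overall charge gives an oxidation state of +1 for iridium. Ir sits in group 9, so the d-electron count is 9 − 1 = 8. A 5d d⁸ ion has a large crystal-field splitting; square planar leaves the high-energy d_{x²−y²} orbital empty and maximises CFSE. → square planar.

[WF₄]²⁺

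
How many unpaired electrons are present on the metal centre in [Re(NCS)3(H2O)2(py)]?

2

Each isothiocyanate is −1; water is neutral; pyridine is neutral; balancing the 0 overall charge requires Re(III).
Re sits in group 7, so the d-electron count is 7 − 3 = 4.
The spin state decides the count: a 5d ion has a large Δₒ and is invariably low-spin.
An octahedral low-spin d⁴ ion is t₂g⁴e_g⁰, giving 2 unpaired electrons.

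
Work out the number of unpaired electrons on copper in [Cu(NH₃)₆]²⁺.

1

Ammonia is neutral; balancing the +2 overall charge requires Cu(II).
Cu sits in group 11, so the d-electron count is 11 − 2 = 9.
In an octahedral field the d⁹ configuration is t₂g⁶e_g³ (only one arrangement possible), giving 1 unpaired electron.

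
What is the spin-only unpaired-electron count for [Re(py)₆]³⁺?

2 unpaired electrons

Ligand charges: pyridine is neutral. With an overall charge of +3 the rhenium centre must be in the +3 oxidation state.
Group 7 minus oxidation state 3 gives a d⁴ configuration.
The spin state decides the count: a 5d ion has a large Δₒ and is invariably low-spin.
An octahedral low-spin d⁴ ion is t₂g⁴e_g⁰, giving 2 unpaired electrons.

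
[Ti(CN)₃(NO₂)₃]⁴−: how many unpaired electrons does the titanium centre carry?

2

Ligand charges: each cyanide is −1; each nitro (N-bound nitrite) is −1. With an overall charge of −4 the titanium centre must be in the +2 oxidation state.
Group 4 minus oxidation state 2 gives a d² configuration.
In an octahedral field the d² configuration is t₂g²e_g⁰ (only one arrangement possible), giving 2 unpaired electrons.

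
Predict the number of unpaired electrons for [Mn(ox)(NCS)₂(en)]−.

4

Each oxalate is −2; each isothiocyanate is −1; ethylenediamine is neutral; balancing the −1 overall charge requires Mn(III).
Mn sits in group 7, so the d-electron count is 7 − 3 = 4.
Counting donor atoms: 1×oxalate (bidentate) → 2 donors; 2×isothiocyanate (monodentate) → 2 donors; 1×ethylenediamine (bidentate) → 2 donors. Coordination number = 6.
The spin state decides the count: Isothiocyanate and oxalate are weak-field ligands for a first-row metal, so the complex is high-spin.
An octahedral high-spin d⁴ ion is t₂g³e_g¹, giving 4 unpaired electrons.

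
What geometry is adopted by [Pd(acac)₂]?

Summing ligand charges against the 0 overall charge gives an oxidation state of +2 for palladium.
Group 10 minus oxidation state 2 gives a d⁸ configuration.
Counting donor atoms: 2×acetylacetonate (bidentate) → 4 donors. Coordination number = 4.
A 4d d⁸ ion has a large crystal-field splitting; square planar leaves the high-energy d_{x²−y²} orbital empty and maximises CFSE.

square planar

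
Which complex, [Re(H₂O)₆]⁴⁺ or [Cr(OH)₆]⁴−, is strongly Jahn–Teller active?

[Re(H₂O)₆]⁴⁺: Water is neutral; balancing the +4 overall charge requires Re(IV). Re sits in group 7, so the d-electron count is 7 − 4 = 3. The d³ configuration leaves the e_g set evenly filled (or empty) — no strong Jahn–Teller driving force.
[Cr(OH)₆]⁴−: Ligand charges: each hydroxide is −1. With an overall charge of −4 the chromium centre must be in the +2 oxidation state. Chromium is a group-6 element; Cr(II) is therefore d⁴. Hydroxide is a weak-field ligand for a first-row metal, so the complex is high-spin. The t₂g³e_g¹ (high-spin) configuration has an unevenly filled e_g set; the Jahn–Teller theorem predicts a tetragonal distortion (typically axial elongation) to lift the degeneracy.

[Cr(OH)₆]⁴−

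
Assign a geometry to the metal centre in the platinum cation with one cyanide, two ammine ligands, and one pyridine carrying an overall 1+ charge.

Each cyanide is −1; ammonia is neutral; pyridine is neutral; balancing the +1 overall charge requires Pt(II).
Platinum is a group-10 element; Pt(II) is therefore d⁸.
With 4 monodentate ligands the coordination number is 4.
A 5d d⁸ ion has a large crystal-field splitting; square planar leaves the high-energy d_{x²−y²} orbital empty and maximises CFSE.

square planar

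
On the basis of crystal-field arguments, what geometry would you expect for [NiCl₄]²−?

Summing ligand charges against the −2 overall charge gives an oxidation state of +2 for nickel.
Ni sits in group 10, so the d-electron count is 10 − 2 = 8.
With 4 monodentate ligands the coordination number is 4.
Chloride is a weak-field ligand.
With weak-field ligands the CFSE gain from square planar is small, so a 3d d⁸ ion takes the sterically preferred tetrahedral geometry.

tetrahedral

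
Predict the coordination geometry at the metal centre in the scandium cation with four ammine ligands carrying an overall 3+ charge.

Ligand charges: ammonia is neutral. With an overall charge of +3 the scandium centre must be in the +3 oxidation state.
Scandium is a group-3 element; Sc(III) is therefore d⁰.
With 4 monodentate ligands the coordination number is 4.
A d⁰ ion has no crystal-field stabilisation preference between square planar and tetrahedral, so four ligands adopt the sterically favoured tetrahedral geometry.

tetrahedral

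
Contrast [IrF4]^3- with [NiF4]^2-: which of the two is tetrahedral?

[NiF4]^2-

For [IrF4]^3-: Each fluoride is −1; balancing the −3 overall charge requires Ir(I). Group 9 minus oxidation state 1 gives a d⁸ configuration. A 5d d⁸ ion has a large crystal-field splitting; square planar leaves the high-energy d_{x²−y²} orbital empty and maximises CFSE. → square planar.
For [NiF4]^2-: Each fluoride is −1; balancing the −2 overall charge requires Ni(II). Ni sits in group 10, so the d-electron count is 10 − 2 = 8. Fluoride is a weak-field ligand. With weak-field ligands the CFSE gain from square planar is small, so a 3d d⁸ ion takes the sterically preferred tetrahedral geometry. → tetrahedral.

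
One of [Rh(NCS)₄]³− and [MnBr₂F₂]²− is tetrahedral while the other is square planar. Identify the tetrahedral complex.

For [Rh(NCS)₄]³−: Ligand charges: each isothiocyanate is −1. With an overall charge of −3 the rhodium centre must be in the +1 oxidation state. Rh sits in group 9, so the d-electron count is 9 − 1 = 8. A 4d d⁸ ion has a large crystal-field splitting; square planar leaves the high-energy d_{x²−y²} orbital empty and maximises CFSE. → square planar.
For [MnBr₂F₂]²−: Each bromide is −1; each fluoride is −1; balancing the −2 overall charge requires Mn(II). Group 7 minus oxidation state 2 gives a d⁵ configuration. A high-spin d⁵ ion has zero CFSE in either geometry, so four ligands adopt the sterically favoured tetrahedral geometry. → tetrahedral.

[MnBr₂F₂]²−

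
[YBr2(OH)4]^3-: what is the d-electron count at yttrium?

Ligand charges: each bromide is −1; each hydroxide is −1. With an overall charge of −3 the yttrium centre must be in the +3 oxidation state.
Group 3 minus oxidation state 3 gives a d⁰ configuration.

d⁰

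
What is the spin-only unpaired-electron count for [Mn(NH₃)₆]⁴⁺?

Ligand charges: ammonia is neutral. With an overall charge of +4 the manganese centre must be in the +4 oxidation state.
Manganese is a group-7 element; Mn(IV) is therefore d³.
In an octahedral field the d³ configuration is t₂g³e_g⁰ (only one arrangement possible), giving 3 unpaired electrons.

3 unpaired electrons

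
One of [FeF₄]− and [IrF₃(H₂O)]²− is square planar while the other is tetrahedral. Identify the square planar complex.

For [FeF₄]−: Ligand charges: each fluoride is −1. With an overall charge of −1 the iron centre must be in the +3 oxidation state. Iron is a group-8 element; Fe(III) is therefore d⁵. A high-spin d⁵ ion has zero CFSE in either geometry, so four ligands adopt the sterically favoured tetrahedral geometry. → tetrahedral.
For [IrF₃(H₂O)]²−: Ligand charges: each fluoride is −1; water is neutral. With an overall charge of −2 the iridium centre must be in the +1 oxidation state. Ir sits in group 9, so the d-electron count is 9 − 1 = 8. A 5d d⁸ ion has a large crystal-field splitting; square planar leaves the high-energy d_{x²−y²} orbital empty and maximises CFSE. → square planar.

[IrF₃(H₂O)]²−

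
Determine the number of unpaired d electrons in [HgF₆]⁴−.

Ligand charges: each fluoride is −1. With an overall charge of −4 the mercury centre must be in the +2 oxidation state.
Mercury is a group-12 element; Hg(II) is therefore d¹⁰.
In an octahedral field the d¹⁰ configuration is t₂g⁶e_g⁴, giving 0 unpaired electrons.

0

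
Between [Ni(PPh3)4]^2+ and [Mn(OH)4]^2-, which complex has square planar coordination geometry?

[Ni(PPh3)4]^2+

For [Ni(PPh3)4]^2+: Ligand charges: triphenylphosphine is neutral. With an overall charge of +2 the nickel centre must be in the +2 oxidation state. Group 10 minus oxidation state 2 gives a d⁸ configuration. Triphenylphosphine is a strong-field ligand (high in the spectrochemical series). A 3d d⁸ ion with strong-field ligands gains enough CFSE to favour square planar over tetrahedral. → square planar.
For [Mn(OH)4]^2-: Ligand charges: each hydroxide is −1. With an overall charge of −2 the manganese centre must be in the +2 oxidation state. Mn sits in group 7, so the d-electron count is 7 − 2 = 5. A high-spin d⁵ ion has zero CFSE in either geometry, so four ligands adopt the sterically favoured tetrahedral geometry. → tetrahedral.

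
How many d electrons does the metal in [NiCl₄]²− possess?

Ligand charges: each chloride is −1. With an overall charge of −2 the nickel centre must be in the +2 oxidation state.
Group 10 minus oxidation state 2 gives a d⁸ configuration.

d8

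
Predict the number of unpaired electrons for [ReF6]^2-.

Each fluoride is −1; balancing the −2 overall charge requires Re(IV).
Group 7 minus oxidation state 4 gives a d³ configuration.
In an octahedral field the d³ configuration is t₂g³e_g⁰ (only one arrangement possible), giving 3 unpaired electrons.

3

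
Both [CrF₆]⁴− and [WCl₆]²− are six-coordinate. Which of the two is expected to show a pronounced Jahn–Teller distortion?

[CrF₆]⁴−: Ligand charges: each fluoride is −1. With an overall charge of −4 the chromium centre must be in the +2 oxidation state. Cr sits in group 6, so the d-electron count is 6 − 2 = 4. Fluoride is a weak-field ligand for a first-row metal, so the complex is high-spin. The t₂g³e_g¹ (high-spin) configuration has an unevenly filled e_g set; the Jahn–Teller theorem predicts a tetragonal distortion (typically axial elongation) to lift the degeneracy.
[WCl₆]²−: Summing ligand charges against the −2 overall charge gives an oxidation state of +4 for tungsten. W sits in group 6, so the d-electron count is 6 − 4 = 2. The d² configuration leaves the e_g set evenly filled (or empty) — no strong Jahn–Teller driving force.

[CrF₆]⁴−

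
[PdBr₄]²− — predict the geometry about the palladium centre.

Summing ligand charges against the −2 overall charge gives an oxidation state of +2 for palladium.
Group 10 minus oxidation state 2 gives a d⁸ configuration.
With 4 monodentate ligands the coordination number is 4.
A 4d d⁸ ion has a large crystal-field splitting; square planar leaves the high-energy d_{x²−y²} orbital empty and maximises CFSE.

square planar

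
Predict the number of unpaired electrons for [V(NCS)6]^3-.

Each isothiocyanate is −1; balancing the −3 overall charge requires V(III).
Group 5 minus oxidation state 3 gives a d² configuration.
In an octahedral field the d² configuration is t₂g²e_g⁰ (only one arrangement possible), giving 2 unpaired electrons.

2 unpaired electrons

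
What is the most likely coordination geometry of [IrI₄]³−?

Summing ligand charges against the −3 overall charge gives an oxidation state of +1 for iridium.
Group 9 minus oxidation state 1 gives a d⁸ configuration.
With 4 monodentate ligands the coordination number is 4.
A 5d d⁸ ion has a large crystal-field splitting; square planar leaves the high-energy d_{x²−y²} orbital empty and maximises CFSE.

square planar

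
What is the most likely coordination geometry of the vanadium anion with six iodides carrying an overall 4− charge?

octahedral

Summing ligand charges against the −4 overall charge gives an oxidation state of +2 for vanadium.
V sits in group 5, so the d-electron count is 5 − 2 = 3.
With 6 monodentate ligands the coordination number is 6.
Six donors around a single metal centre give an octahedral coordination sphere.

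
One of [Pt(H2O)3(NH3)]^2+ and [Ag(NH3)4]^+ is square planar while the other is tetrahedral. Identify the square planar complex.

For [Pt(H2O)3(NH3)]^2+: Ligand charges: water is neutral; ammonia is neutral. With an overall charge of +2 the platinum centre must be in the +2 oxidation state. Platinum is a group-10 element; Pt(II) is therefore d⁸. A 5d d⁸ ion has a large crystal-field splitting; square planar leaves the high-energy d_{x²−y²} orbital empty and maximises CFSE. → square planar.
For [Ag(NH3)4]^+: Ligand charges: ammonia is neutral. With an overall charge of +1 the silver centre must be in the +1 oxidation state. Ag sits in group 11, so the d-electron count is 11 − 1 = 10. A d¹⁰ ion has no crystal-field stabilisation preference between square planar and tetrahedral, so four ligands adopt the sterically favoured tetrahedral geometry. → tetrahedral.

[Pt(H2O)3(NH3)]^2+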